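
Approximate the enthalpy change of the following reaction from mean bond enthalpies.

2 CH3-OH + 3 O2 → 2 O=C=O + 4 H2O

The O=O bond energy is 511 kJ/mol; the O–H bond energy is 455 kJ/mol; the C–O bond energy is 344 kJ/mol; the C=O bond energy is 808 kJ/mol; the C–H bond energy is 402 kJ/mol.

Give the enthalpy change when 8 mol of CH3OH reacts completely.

Bonds broken (reactants):
  C–H: 6 × 402 = 2412
  C–O: 2 × 344 = 688
  O–H: 2 × 455 = 910
  O=O: 3 × 511 = 1533
  Σ(broken) = 5543 kJ
Bonds formed (products):
  C=O: 4 × 808 = 3232
  O–H: 8 × 455 = 3640
  Σ(formed) = 6872 kJ
ΔH = Σ(broken) − Σ(formed) = 5543 − 6872 = −1329 kJ
For 4× the reaction as written: 4 × (−1329) = −5316 kJ

ΔH = −5316 kJ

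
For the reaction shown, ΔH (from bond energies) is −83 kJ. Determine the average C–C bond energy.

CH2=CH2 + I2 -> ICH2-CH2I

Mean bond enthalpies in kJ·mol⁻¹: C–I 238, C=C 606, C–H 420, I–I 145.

D(C–C) ≈ 358 kJ/mol

Let D be the C–C bond energy.
Σ(broken) = 4×420 + 1×606 + 1×145 = 2431
Σ(formed) = 1×D + 4×420 + 2×238 = 2156 + D
ΔH = Σ(broken) − Σ(formed) = (2431) − (2156 + D) = +275 − D
Setting this equal to −83 kJ gives D = 358 kJ/mol.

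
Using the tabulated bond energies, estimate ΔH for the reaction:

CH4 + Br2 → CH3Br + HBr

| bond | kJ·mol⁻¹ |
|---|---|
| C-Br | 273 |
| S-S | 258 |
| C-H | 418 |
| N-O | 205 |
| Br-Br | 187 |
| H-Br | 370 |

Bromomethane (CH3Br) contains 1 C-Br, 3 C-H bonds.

Bonds broken (reactants):
  Br-Br: 1 × 187 = 187
  C-H: 4 × 418 = 1672
  Σ(broken) = 1859 kJ
Bonds formed (products):
  C-Br: 1 × 273 = 273
  C-H: 3 × 418 = 1254
  H-Br: 1 × 370 = 370
  Σ(formed) = 1897 kJ
ΔH = Σ(broken) − Σ(formed) = 1859 − 1897 = −38 kJ

ΔH ≈ −38 kJ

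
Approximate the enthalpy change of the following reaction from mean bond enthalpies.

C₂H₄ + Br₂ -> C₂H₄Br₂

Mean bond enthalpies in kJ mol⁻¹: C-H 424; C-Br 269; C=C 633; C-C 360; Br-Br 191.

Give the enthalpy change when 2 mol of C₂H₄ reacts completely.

Bonds broken (reactants):
  Br-Br: 1 × 191 = 191
  C-H: 4 × 424 = 1696
  C=C: 1 × 633 = 633
  Σ(broken) = 2520 kJ
Bonds formed (products):
  C-Br: 2 × 269 = 538
  C-C: 1 × 360 = 360
  C-H: 4 × 424 = 1696
  Σ(formed) = 2594 kJ
ΔH = Σ(broken) − Σ(formed) = 2520 − 2594 = −74 kJ
For 2× the reaction as written: 2 × (−74) = −148 kJ

ΔH = −148 kJ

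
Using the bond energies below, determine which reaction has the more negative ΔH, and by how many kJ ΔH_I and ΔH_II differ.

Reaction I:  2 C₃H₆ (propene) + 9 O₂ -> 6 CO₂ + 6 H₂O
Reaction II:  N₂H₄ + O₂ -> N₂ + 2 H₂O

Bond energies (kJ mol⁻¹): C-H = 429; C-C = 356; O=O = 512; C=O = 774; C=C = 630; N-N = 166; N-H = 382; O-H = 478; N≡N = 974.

Reaction I:
  Bonds broken (reactants):
    C-C: 2 × 356 = 712
    C-H: 12 × 429 = 5148
    C=C: 2 × 630 = 1260
    O=O: 9 × 512 = 4608
    Σ(broken) = 11728 kJ
  Bonds formed (products):
    C=O: 12 × 774 = 9288
    O-H: 12 × 478 = 5736
    Σ(formed) = 15024 kJ
  ΔH_I = 11728 − 15024 = −3296 kJ
Reaction II:
  Bonds broken (reactants):
    N-H: 4 × 382 = 1528
    N-N: 1 × 166 = 166
    O=O: 1 × 512 = 512
    Σ(broken) = 2206 kJ
  Bonds formed (products):
    N≡N: 1 × 974 = 974
    O-H: 4 × 478 = 1912
    Σ(formed) = 2886 kJ
  ΔH_II = 2206 − 2886 = −680 kJ
ΔH_I − ΔH_II = −2616 kJ, so reaction I has the more negative ΔH; |ΔH_I − ΔH_II| = 2616 kJ.

Reaction I, by 2616 kJ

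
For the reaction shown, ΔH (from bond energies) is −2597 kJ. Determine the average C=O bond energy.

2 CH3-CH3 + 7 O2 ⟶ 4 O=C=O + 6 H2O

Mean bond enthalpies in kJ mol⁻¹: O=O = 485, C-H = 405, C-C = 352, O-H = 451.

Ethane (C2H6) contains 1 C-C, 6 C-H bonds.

D(C=O) ≈ 768 kJ/mol

Let D be the C=O bond energy.
Σ(broken) = 2×352 + 12×405 + 7×485 = 8959
Σ(formed) = 8×D + 12×451 = 5412 + 8D
ΔH = Σ(broken) − Σ(formed) = (8959) − (5412 + 8D) = +3547 − 8D
Setting this equal to −2597 kJ gives 8D = 6144, so D = 768 kJ/mol.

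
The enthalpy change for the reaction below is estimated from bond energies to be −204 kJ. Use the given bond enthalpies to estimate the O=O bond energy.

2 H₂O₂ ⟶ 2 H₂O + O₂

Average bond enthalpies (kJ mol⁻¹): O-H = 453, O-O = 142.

Let D be the O=O bond energy.
Σ(broken) = 4×453 + 2×142 = 2096
Σ(formed) = 4×453 + 1×D = 1812 + D
ΔH = Σ(broken) − Σ(formed) = (2096) − (1812 + D) = +284 − D
Setting this equal to −204 kJ gives D = 488 kJ/mol.

D(O=O) ≈ 488 kJ/mol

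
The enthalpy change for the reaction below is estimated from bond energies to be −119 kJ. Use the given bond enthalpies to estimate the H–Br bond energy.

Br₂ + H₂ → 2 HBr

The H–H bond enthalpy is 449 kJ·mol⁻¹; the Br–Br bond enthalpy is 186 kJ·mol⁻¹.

D(H–Br) ≈ 377 kJ/mol

Let D be the H–Br bond energy.
Σ(broken) = 1×186 + 1×449 = 635
Σ(formed) = 2×D = 2D
ΔH = Σ(broken) − Σ(formed) = (635) − (2D) = +635 − 2D
Setting this equal to −119 kJ gives 2D = 754, so D = 377 kJ/mol.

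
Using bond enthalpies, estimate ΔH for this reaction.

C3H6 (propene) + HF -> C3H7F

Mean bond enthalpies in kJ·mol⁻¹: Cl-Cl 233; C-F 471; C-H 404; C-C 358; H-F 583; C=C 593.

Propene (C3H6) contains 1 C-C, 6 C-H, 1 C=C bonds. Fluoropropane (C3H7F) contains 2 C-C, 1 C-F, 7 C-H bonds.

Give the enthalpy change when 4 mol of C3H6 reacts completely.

ΔH = −228 kJ

Bonds broken (reactants):
  C-C: 1 × 358 = 358
  C-H: 6 × 404 = 2424
  C=C: 1 × 593 = 593
  H-F: 1 × 583 = 583
  Σ(broken) = 3958 kJ
Bonds formed (products):
  C-C: 2 × 358 = 716
  C-F: 1 × 471 = 471
  C-H: 7 × 404 = 2828
  Σ(formed) = 4015 kJ
ΔH = Σ(broken) − Σ(formed) = 3958 − 4015 = −57 kJ
For 4× the reaction as written: 4 × (−57) = −228 kJ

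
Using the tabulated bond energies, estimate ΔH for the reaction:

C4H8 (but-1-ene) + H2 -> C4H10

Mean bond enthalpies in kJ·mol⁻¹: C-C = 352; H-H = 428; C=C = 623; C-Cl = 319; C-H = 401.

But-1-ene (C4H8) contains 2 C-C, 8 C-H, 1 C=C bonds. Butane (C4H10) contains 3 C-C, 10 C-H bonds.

Bonds broken (reactants):
  C-C: 2 × 352 = 704
  C-H: 8 × 401 = 3208
  C=C: 1 × 623 = 623
  H-H: 1 × 428 = 428
  Σ(broken) = 4963 kJ
Bonds formed (products):
  C-C: 3 × 352 = 1056
  C-H: 10 × 401 = 4010
  Σ(formed) = 5066 kJ
ΔH = Σ(broken) − Σ(formed) = 4963 − 5066 = −103 kJ

ΔH ≈ −103 kJ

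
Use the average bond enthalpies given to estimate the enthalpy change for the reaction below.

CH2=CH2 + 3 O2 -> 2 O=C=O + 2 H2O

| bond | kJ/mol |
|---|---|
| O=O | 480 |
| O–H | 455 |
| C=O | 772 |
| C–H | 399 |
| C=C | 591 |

ΔH ≈ −1281 kJ

Bonds broken (reactants):
  C–H: 4 × 399 = 1596
  C=C: 1 × 591 = 591
  O=O: 3 × 480 = 1440
  Σ(broken) = 3627 kJ
Bonds formed (products):
  C=O: 4 × 772 = 3088
  O–H: 4 × 455 = 1820
  Σ(formed) = 4908 kJ
ΔH = Σ(broken) − Σ(formed) = 3627 − 4908 = −1281 kJ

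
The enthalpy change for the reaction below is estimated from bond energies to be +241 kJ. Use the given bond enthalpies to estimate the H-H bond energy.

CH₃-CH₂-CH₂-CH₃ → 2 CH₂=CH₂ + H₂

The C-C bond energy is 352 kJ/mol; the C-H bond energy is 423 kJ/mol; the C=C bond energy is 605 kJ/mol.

Let D be the H-H bond energy.
Σ(broken) = 3×352 + 10×423 = 5286
Σ(formed) = 8×423 + 2×605 + 1×D = 4594 + D
ΔH = Σ(broken) − Σ(formed) = (5286) − (4594 + D) = +692 − D
Setting this equal to +241 kJ gives D = 451 kJ/mol.

D(H-H) ≈ 451 kJ/mol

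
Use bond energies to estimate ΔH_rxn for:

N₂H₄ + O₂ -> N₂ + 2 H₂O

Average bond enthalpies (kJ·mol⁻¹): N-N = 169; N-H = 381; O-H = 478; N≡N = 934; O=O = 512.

ΔH ≈ −641 kJ

Bonds broken (reactants):
  N-H: 4 × 381 = 1524
  N-N: 1 × 169 = 169
  O=O: 1 × 512 = 512
  Σ(broken) = 2205 kJ
Bonds formed (products):
  N≡N: 1 × 934 = 934
  O-H: 4 × 478 = 1912
  Σ(formed) = 2846 kJ
ΔH = Σ(broken) − Σ(formed) = 2205 − 2846 = −641 kJ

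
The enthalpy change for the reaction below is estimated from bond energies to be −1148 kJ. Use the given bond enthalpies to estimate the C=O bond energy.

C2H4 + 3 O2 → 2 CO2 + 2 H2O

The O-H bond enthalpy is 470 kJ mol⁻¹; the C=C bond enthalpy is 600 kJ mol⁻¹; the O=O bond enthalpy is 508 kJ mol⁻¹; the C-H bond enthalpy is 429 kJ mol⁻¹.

Let D be the C=O bond energy.
Σ(broken) = 4×429 + 1×600 + 3×508 = 3840
Σ(formed) = 4×D + 4×470 = 1880 + 4D
ΔH = Σ(broken) − Σ(formed) = (3840) − (1880 + 4D) = +1960 − 4D
Setting this equal to −1148 kJ gives 4D = 3108, so D = 777 kJ/mol.

D(C=O) ≈ 777 kJ/mol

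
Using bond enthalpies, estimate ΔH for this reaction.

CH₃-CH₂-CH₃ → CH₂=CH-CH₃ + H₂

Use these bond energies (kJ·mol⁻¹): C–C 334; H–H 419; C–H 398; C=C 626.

ΔH ≈ +85 kJ

Bonds broken (reactants):
  C–C: 2 × 334 = 668
  C–H: 8 × 398 = 3184
  Σ(broken) = 3852 kJ
Bonds formed (products):
  C–C: 1 × 334 = 334
  C–H: 6 × 398 = 2388
  C=C: 1 × 626 = 626
  H–H: 1 × 419 = 419
  Σ(formed) = 3767 kJ
ΔH = Σ(broken) − Σ(formed) = 3852 − 3767 = +85 kJ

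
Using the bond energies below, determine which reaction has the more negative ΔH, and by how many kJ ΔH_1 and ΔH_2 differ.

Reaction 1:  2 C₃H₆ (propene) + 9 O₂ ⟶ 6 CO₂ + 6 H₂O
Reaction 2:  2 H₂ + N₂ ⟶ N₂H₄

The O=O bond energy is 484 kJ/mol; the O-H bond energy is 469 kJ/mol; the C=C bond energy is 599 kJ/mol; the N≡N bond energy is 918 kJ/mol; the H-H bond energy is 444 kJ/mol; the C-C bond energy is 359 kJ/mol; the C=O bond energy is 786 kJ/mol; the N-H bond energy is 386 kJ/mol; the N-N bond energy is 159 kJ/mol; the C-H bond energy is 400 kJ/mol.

Reaction 1, by 4091 kJ

Reaction 1:
  Bonds broken (reactants):
    C-C: 2 × 359 = 718
    C-H: 12 × 400 = 4800
    C=C: 2 × 599 = 1198
    O=O: 9 × 484 = 4356
    Σ(broken) = 11072 kJ
  Bonds formed (products):
    C=O: 12 × 786 = 9432
    O-H: 12 × 469 = 5628
    Σ(formed) = 15060 kJ
  ΔH_1 = 11072 − 15060 = −3988 kJ
Reaction 2:
  Bonds broken (reactants):
    H-H: 2 × 444 = 888
    N≡N: 1 × 918 = 918
    Σ(broken) = 1806 kJ
  Bonds formed (products):
    N-H: 4 × 386 = 1544
    N-N: 1 × 159 = 159
    Σ(formed) = 1703 kJ
  ΔH_2 = 1806 − 1703 = +103 kJ
ΔH_1 − ΔH_2 = −4091 kJ, so reaction 1 has the more negative ΔH; |ΔH_1 − ΔH_2| = 4091 kJ.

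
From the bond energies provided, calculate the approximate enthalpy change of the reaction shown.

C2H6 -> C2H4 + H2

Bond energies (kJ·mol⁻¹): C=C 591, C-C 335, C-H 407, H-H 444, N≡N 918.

ΔH ≈ +114 kJ

Bonds broken (reactants):
  C-C: 1 × 335 = 335
  C-H: 6 × 407 = 2442
  Σ(broken) = 2777 kJ
Bonds formed (products):
  C-H: 4 × 407 = 1628
  C=C: 1 × 591 = 591
  H-H: 1 × 444 = 444
  Σ(formed) = 2663 kJ
ΔH = Σ(broken) − Σ(formed) = 2777 − 2663 = +114 kJ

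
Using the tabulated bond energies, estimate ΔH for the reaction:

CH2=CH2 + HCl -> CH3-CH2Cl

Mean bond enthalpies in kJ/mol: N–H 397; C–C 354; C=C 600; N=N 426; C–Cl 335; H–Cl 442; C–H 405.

ΔH ≈ −52 kJ

Bonds broken (reactants):
  C–H: 4 × 405 = 1620
  C=C: 1 × 600 = 600
  H–Cl: 1 × 442 = 442
  Σ(broken) = 2662 kJ
Bonds formed (products):
  C–C: 1 × 354 = 354
  C–Cl: 1 × 335 = 335
  C–H: 5 × 405 = 2025
  Σ(formed) = 2714 kJ
ΔH = Σ(broken) − Σ(formed) = 2662 − 2714 = −52 kJ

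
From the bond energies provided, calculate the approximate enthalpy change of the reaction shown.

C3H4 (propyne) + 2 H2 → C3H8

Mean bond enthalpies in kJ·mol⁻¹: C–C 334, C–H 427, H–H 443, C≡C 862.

Bonds broken (reactants):
  C≡C: 1 × 862 = 862
  C–C: 1 × 334 = 334
  C–H: 4 × 427 = 1708
  H–H: 2 × 443 = 886
  Σ(broken) = 3790 kJ
Bonds formed (products):
  C–C: 2 × 334 = 668
  C–H: 8 × 427 = 3416
  Σ(formed) = 4084 kJ
ΔH = Σ(broken) − Σ(formed) = 3790 − 4084 = −294 kJ

ΔH ≈ −294 kJ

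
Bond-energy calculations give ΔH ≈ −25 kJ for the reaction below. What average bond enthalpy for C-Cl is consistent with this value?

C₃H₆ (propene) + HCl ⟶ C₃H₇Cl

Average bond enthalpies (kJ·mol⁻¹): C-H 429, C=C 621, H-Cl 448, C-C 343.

D(C-Cl) ≈ 322 kJ/mol

Let D be the C-Cl bond energy.
Σ(broken) = 1×343 + 6×429 + 1×621 + 1×448 = 3986
Σ(formed) = 2×343 + 1×D + 7×429 = 3689 + D
ΔH = Σ(broken) − Σ(formed) = (3986) − (3689 + D) = +297 − D
Setting this equal to −25 kJ gives D = 322 kJ/mol.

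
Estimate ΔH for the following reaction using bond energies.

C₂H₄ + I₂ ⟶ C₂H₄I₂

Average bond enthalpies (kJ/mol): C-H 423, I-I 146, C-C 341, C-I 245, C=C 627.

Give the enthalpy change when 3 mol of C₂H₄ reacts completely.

Bonds broken (reactants):
  C-H: 4 × 423 = 1692
  C=C: 1 × 627 = 627
  I-I: 1 × 146 = 146
  Σ(broken) = 2465 kJ
Bonds formed (products):
  C-C: 1 × 341 = 341
  C-H: 4 × 423 = 1692
  C-I: 2 × 245 = 490
  Σ(formed) = 2523 kJ
ΔH = Σ(broken) − Σ(formed) = 2465 − 2523 = −58 kJ
For 3× the reaction as written: 3 × (−58) = −174 kJ

ΔH = −174 kJ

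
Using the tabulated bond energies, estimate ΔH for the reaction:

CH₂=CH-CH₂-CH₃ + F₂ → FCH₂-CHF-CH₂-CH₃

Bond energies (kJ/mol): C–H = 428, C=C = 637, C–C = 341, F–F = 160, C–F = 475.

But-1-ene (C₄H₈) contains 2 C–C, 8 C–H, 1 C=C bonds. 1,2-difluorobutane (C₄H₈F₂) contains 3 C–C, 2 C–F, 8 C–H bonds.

Bonds broken (reactants):
  C–C: 2 × 341 = 682
  C–H: 8 × 428 = 3424
  C=C: 1 × 637 = 637
  F–F: 1 × 160 = 160
  Σ(broken) = 4903 kJ
Bonds formed (products):
  C–C: 3 × 341 = 1023
  C–F: 2 × 475 = 950
  C–H: 8 × 428 = 3424
  Σ(formed) = 5397 kJ
ΔH = Σ(broken) − Σ(formed) = 4903 − 5397 = −494 kJ

ΔH ≈ −494 kJ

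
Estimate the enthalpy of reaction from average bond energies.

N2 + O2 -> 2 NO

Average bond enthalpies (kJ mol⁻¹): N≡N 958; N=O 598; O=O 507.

Bonds broken (reactants):
  N≡N: 1 × 958 = 958
  O=O: 1 × 507 = 507
  Σ(broken) = 1465 kJ
Bonds formed (products):
  N=O: 2 × 598 = 1196
  Σ(formed) = 1196 kJ
ΔH = Σ(broken) − Σ(formed) = 1465 − 1196 = +269 kJ

ΔH ≈ +269 kJ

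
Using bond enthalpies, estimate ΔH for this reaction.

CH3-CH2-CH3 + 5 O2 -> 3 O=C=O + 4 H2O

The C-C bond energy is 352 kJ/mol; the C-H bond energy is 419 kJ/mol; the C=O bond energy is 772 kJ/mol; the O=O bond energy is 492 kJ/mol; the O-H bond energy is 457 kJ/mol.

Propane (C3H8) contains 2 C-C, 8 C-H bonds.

Bonds broken (reactants):
  C-C: 2 × 352 = 704
  C-H: 8 × 419 = 3352
  O=O: 5 × 492 = 2460
  Σ(broken) = 6516 kJ
Bonds formed (products):
  C=O: 6 × 772 = 4632
  O-H: 8 × 457 = 3656
  Σ(formed) = 8288 kJ
ΔH = Σ(broken) − Σ(formed) = 6516 − 8288 = −1772 kJ

ΔH ≈ −1772 kJ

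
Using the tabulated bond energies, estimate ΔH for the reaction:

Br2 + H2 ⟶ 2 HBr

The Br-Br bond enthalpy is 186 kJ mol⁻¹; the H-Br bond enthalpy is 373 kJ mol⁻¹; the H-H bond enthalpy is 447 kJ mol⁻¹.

Bonds broken (reactants):
  Br-Br: 1 × 186 = 186
  H-H: 1 × 447 = 447
  Σ(broken) = 633 kJ
Bonds formed (products):
  H-Br: 2 × 373 = 746
  Σ(formed) = 746 kJ
ΔH = Σ(broken) − Σ(formed) = 633 − 746 = −113 kJ

ΔH ≈ −113 kJ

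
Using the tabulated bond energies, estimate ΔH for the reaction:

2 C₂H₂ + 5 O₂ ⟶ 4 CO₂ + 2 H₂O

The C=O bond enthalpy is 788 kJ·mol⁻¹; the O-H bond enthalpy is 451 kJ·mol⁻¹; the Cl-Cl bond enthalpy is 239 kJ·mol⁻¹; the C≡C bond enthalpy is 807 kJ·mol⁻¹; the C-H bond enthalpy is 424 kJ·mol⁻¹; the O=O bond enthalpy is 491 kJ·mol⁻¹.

Bonds broken (reactants):
  C≡C: 2 × 807 = 1614
  C-H: 4 × 424 = 1696
  O=O: 5 × 491 = 2455
  Σ(broken) = 5765 kJ
Bonds formed (products):
  C=O: 8 × 788 = 6304
  O-H: 4 × 451 = 1804
  Σ(formed) = 8108 kJ
ΔH = Σ(broken) − Σ(formed) = 5765 − 8108 = −2343 kJ

ΔH ≈ −2343 kJ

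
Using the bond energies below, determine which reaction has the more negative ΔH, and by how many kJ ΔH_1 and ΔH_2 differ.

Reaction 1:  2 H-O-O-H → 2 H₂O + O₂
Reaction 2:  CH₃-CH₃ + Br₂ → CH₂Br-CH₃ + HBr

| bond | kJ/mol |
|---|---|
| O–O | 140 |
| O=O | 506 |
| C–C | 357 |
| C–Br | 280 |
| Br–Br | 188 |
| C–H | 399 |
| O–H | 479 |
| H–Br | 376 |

Reaction 1:
  Bonds broken (reactants):
    O–H: 4 × 479 = 1916
    O–O: 2 × 140 = 280
    Σ(broken) = 2196 kJ
  Bonds formed (products):
    O–H: 4 × 479 = 1916
    O=O: 1 × 506 = 506
    Σ(formed) = 2422 kJ
  ΔH_1 = 2196 − 2422 = −226 kJ
Reaction 2:
  Bonds broken (reactants):
    Br–Br: 1 × 188 = 188
    C–C: 1 × 357 = 357
    C–H: 6 × 399 = 2394
    Σ(broken) = 2939 kJ
  Bonds formed (products):
    C–Br: 1 × 280 = 280
    C–C: 1 × 357 = 357
    C–H: 5 × 399 = 1995
    H–Br: 1 × 376 = 376
    Σ(formed) = 3008 kJ
  ΔH_2 = 2939 − 3008 = −69 kJ
ΔH_1 − ΔH_2 = −157 kJ, so reaction 1 has the more negative ΔH; |ΔH_1 − ΔH_2| = 157 kJ.

Reaction 1, by 157 kJ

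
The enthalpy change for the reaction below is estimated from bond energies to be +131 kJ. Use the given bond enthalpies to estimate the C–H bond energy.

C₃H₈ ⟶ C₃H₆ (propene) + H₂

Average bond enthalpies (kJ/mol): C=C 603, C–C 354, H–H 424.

Let D be the C–H bond energy.
Σ(broken) = 2×354 + 8×D = 708 + 8D
Σ(formed) = 1×354 + 6×D + 1×603 + 1×424 = 1381 + 6D
ΔH = Σ(broken) − Σ(formed) = (708 + 8D) − (1381 + 6D) = −673 + 2D
Setting this equal to +131 kJ gives 2D = 804, so D = 402 kJ/mol.

D(C–H) ≈ 402 kJ/mol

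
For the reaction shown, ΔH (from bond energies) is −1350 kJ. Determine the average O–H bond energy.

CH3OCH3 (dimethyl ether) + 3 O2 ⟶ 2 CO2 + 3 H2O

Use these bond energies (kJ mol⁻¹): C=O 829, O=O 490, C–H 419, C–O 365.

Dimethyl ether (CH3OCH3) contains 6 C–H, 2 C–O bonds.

Let D be the O–H bond energy.
Σ(broken) = 6×419 + 2×365 + 3×490 = 4714
Σ(formed) = 4×829 + 6×D = 3316 + 6D
ΔH = Σ(broken) − Σ(formed) = (4714) − (3316 + 6D) = +1398 − 6D
Setting this equal to −1350 kJ gives 6D = 2748, so D = 458 kJ/mol.

D(O–H) ≈ 458 kJ/mol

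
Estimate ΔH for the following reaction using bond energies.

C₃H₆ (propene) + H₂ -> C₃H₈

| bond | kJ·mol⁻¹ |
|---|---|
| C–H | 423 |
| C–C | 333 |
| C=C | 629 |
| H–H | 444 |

Bonds broken (reactants):
  C–C: 1 × 333 = 333
  C–H: 6 × 423 = 2538
  C=C: 1 × 629 = 629
  H–H: 1 × 444 = 444
  Σ(broken) = 3944 kJ
Bonds formed (products):
  C–C: 2 × 333 = 666
  C–H: 8 × 423 = 3384
  Σ(formed) = 4050 kJ
ΔH = Σ(broken) − Σ(formed) = 3944 − 4050 = −106 kJ

ΔH ≈ −106 kJ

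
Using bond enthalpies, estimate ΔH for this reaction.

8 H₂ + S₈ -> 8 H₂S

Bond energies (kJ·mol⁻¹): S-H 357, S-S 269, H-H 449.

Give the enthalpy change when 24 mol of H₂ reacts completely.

ΔH = +96 kJ

Bonds broken (reactants):
  H-H: 8 × 449 = 3592
  S-S: 8 × 269 = 2152
  Σ(broken) = 5744 kJ
Bonds formed (products):
  S-H: 16 × 357 = 5712
  Σ(formed) = 5712 kJ
ΔH = Σ(broken) − Σ(formed) = 5744 − 5712 = +32 kJ
For 3× the reaction as written: 3 × (+32) = +96 kJ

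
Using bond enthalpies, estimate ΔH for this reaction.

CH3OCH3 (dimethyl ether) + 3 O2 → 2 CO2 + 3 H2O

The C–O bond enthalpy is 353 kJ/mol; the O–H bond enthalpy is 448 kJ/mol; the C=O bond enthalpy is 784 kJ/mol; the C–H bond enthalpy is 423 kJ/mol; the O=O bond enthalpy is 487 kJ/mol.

Bonds broken (reactants):
  C–H: 6 × 423 = 2538
  C–O: 2 × 353 = 706
  O=O: 3 × 487 = 1461
  Σ(broken) = 4705 kJ
Bonds formed (products):
  C=O: 4 × 784 = 3136
  O–H: 6 × 448 = 2688
  Σ(formed) = 5824 kJ
ΔH = Σ(broken) − Σ(formed) = 4705 − 5824 = −1119 kJ

ΔH ≈ −1119 kJ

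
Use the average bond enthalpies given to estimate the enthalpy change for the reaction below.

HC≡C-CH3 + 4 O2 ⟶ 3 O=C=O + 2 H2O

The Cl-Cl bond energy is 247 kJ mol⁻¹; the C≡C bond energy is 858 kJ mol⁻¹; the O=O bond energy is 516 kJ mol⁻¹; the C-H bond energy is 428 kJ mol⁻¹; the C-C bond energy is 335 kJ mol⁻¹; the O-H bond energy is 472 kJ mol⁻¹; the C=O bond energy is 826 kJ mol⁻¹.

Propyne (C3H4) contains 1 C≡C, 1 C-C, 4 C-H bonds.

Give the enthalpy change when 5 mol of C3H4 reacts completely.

ΔH = −9375 kJ

Bonds broken (reactants):
  C≡C: 1 × 858 = 858
  C-C: 1 × 335 = 335
  C-H: 4 × 428 = 1712
  O=O: 4 × 516 = 2064
  Σ(broken) = 4969 kJ
Bonds formed (products):
  C=O: 6 × 826 = 4956
  O-H: 4 × 472 = 1888
  Σ(formed) = 6844 kJ
ΔH = Σ(broken) − Σ(formed) = 4969 − 6844 = −1875 kJ
For 5× the reaction as written: 5 × (−1875) = −9375 kJ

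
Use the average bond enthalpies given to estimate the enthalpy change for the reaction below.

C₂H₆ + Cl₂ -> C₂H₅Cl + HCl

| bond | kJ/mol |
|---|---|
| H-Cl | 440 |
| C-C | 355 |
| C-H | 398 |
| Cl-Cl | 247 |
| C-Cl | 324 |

ΔH ≈ −119 kJ

Bonds broken (reactants):
  C-C: 1 × 355 = 355
  C-H: 6 × 398 = 2388
  Cl-Cl: 1 × 247 = 247
  Σ(broken) = 2990 kJ
Bonds formed (products):
  C-C: 1 × 355 = 355
  C-Cl: 1 × 324 = 324
  C-H: 5 × 398 = 1990
  H-Cl: 1 × 440 = 440
  Σ(formed) = 3109 kJ
ΔH = Σ(broken) − Σ(formed) = 2990 − 3109 = −119 kJ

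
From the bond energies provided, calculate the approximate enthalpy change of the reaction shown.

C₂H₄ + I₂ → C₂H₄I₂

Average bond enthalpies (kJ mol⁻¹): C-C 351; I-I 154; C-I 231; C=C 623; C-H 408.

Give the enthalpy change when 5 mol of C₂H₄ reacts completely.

ΔH = −180 kJ

Bonds broken (reactants):
  C-H: 4 × 408 = 1632
  C=C: 1 × 623 = 623
  I-I: 1 × 154 = 154
  Σ(broken) = 2409 kJ
Bonds formed (products):
  C-C: 1 × 351 = 351
  C-H: 4 × 408 = 1632
  C-I: 2 × 231 = 462
  Σ(formed) = 2445 kJ
ΔH = Σ(broken) − Σ(formed) = 2409 − 2445 = −36 kJ
For 5× the reaction as written: 5 × (−36) = −180 kJ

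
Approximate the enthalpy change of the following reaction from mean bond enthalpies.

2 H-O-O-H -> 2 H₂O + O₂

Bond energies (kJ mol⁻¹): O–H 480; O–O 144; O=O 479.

Bonds broken (reactants):
  O–H: 4 × 480 = 1920
  O–O: 2 × 144 = 288
  Σ(broken) = 2208 kJ
Bonds formed (products):
  O–H: 4 × 480 = 1920
  O=O: 1 × 479 = 479
  Σ(formed) = 2399 kJ
ΔH = Σ(broken) − Σ(formed) = 2208 − 2399 = −191 kJ

ΔH ≈ −191 kJ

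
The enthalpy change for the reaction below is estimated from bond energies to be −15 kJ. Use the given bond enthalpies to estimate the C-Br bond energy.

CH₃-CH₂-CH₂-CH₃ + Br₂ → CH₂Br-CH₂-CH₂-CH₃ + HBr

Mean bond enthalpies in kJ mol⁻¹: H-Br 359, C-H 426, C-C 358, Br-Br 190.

D(C-Br) ≈ 272 kJ/mol

Let D be the C-Br bond energy.
Σ(broken) = 1×190 + 3×358 + 10×426 = 5524
Σ(formed) = 1×D + 3×358 + 9×426 + 1×359 = 5267 + D
ΔH = Σ(broken) − Σ(formed) = (5524) − (5267 + D) = +257 − D
Setting this equal to −15 kJ gives D = 272 kJ/mol.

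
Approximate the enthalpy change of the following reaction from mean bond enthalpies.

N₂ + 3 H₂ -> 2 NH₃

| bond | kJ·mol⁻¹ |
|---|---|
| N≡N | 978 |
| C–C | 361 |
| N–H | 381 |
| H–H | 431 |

ΔH ≈ −15 kJ

Bonds broken (reactants):
  H–H: 3 × 431 = 1293
  N≡N: 1 × 978 = 978
  Σ(broken) = 2271 kJ
Bonds formed (products):
  N–H: 6 × 381 = 2286
  Σ(formed) = 2286 kJ
ΔH = Σ(broken) − Σ(formed) = 2271 − 2286 = −15 kJ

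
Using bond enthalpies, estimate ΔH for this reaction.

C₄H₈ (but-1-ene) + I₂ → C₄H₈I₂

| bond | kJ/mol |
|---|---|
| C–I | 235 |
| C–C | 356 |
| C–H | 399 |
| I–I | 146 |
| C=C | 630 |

ΔH ≈ −50 kJ

Bonds broken (reactants):
  C–C: 2 × 356 = 712
  C–H: 8 × 399 = 3192
  C=C: 1 × 630 = 630
  I–I: 1 × 146 = 146
  Σ(broken) = 4680 kJ
Bonds formed (products):
  C–C: 3 × 356 = 1068
  C–H: 8 × 399 = 3192
  C–I: 2 × 235 = 470
  Σ(formed) = 4730 kJ
ΔH = Σ(broken) − Σ(formed) = 4680 − 4730 = −50 kJ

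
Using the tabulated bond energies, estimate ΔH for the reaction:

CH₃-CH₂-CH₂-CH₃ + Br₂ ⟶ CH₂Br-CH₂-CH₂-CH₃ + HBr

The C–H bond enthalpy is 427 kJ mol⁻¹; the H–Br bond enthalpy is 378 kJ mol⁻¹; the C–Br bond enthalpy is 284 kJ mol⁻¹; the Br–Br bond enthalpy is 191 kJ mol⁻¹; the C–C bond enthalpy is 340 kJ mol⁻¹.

Bonds broken (reactants):
  Br–Br: 1 × 191 = 191
  C–C: 3 × 340 = 1020
  C–H: 10 × 427 = 4270
  Σ(broken) = 5481 kJ
Bonds formed (products):
  C–Br: 1 × 284 = 284
  C–C: 3 × 340 = 1020
  C–H: 9 × 427 = 3843
  H–Br: 1 × 378 = 378
  Σ(formed) = 5525 kJ
ΔH = Σ(broken) − Σ(formed) = 5481 − 5525 = −44 kJ

ΔH ≈ −44 kJ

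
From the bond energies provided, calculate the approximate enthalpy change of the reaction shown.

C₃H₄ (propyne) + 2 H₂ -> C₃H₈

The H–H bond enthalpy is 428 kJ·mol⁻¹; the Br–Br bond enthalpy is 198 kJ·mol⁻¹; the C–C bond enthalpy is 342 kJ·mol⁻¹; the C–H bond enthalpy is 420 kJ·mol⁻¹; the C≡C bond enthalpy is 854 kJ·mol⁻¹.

Bonds broken (reactants):
  C≡C: 1 × 854 = 854
  C–C: 1 × 342 = 342
  C–H: 4 × 420 = 1680
  H–H: 2 × 428 = 856
  Σ(broken) = 3732 kJ
Bonds formed (products):
  C–C: 2 × 342 = 684
  C–H: 8 × 420 = 3360
  Σ(formed) = 4044 kJ
ΔH = Σ(broken) − Σ(formed) = 3732 − 4044 = −312 kJ

ΔH ≈ −312 kJ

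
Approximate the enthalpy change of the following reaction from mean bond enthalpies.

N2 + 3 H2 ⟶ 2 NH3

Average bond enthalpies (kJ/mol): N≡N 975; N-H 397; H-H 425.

ΔH ≈ −132 kJ

Bonds broken (reactants):
  H-H: 3 × 425 = 1275
  N≡N: 1 × 975 = 975
  Σ(broken) = 2250 kJ
Bonds formed (products):
  N-H: 6 × 397 = 2382
  Σ(formed) = 2382 kJ
ΔH = Σ(broken) − Σ(formed) = 2250 − 2382 = −132 kJ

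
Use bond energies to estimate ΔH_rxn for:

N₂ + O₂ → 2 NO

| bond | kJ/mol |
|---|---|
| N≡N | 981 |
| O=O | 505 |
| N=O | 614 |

Bonds broken (reactants):
  N≡N: 1 × 981 = 981
  O=O: 1 × 505 = 505
  Σ(broken) = 1486 kJ
Bonds formed (products):
  N=O: 2 × 614 = 1228
  Σ(formed) = 1228 kJ
ΔH = Σ(broken) − Σ(formed) = 1486 − 1228 = +258 kJ

ΔH ≈ +258 kJ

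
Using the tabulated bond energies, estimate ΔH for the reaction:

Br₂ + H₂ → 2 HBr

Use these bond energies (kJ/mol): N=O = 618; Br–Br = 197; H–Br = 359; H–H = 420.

ΔH ≈ −101 kJ

Bonds broken (reactants):
  Br–Br: 1 × 197 = 197
  H–H: 1 × 420 = 420
  Σ(broken) = 617 kJ
Bonds formed (products):
  H–Br: 2 × 359 = 718
  Σ(formed) = 718 kJ
ΔH = Σ(broken) − Σ(formed) = 617 − 718 = −101 kJ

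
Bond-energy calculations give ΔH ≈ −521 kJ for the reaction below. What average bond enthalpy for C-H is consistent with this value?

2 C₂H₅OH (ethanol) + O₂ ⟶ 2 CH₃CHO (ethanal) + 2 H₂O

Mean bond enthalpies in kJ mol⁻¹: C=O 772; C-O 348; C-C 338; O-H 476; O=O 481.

D(C-H) ≈ 399 kJ/mol

Let D be the C-H bond energy.
Σ(broken) = 2×338 + 10×D + 2×348 + 2×476 + 1×481 = 2805 + 10D
Σ(formed) = 2×338 + 8×D + 2×772 + 4×476 = 4124 + 8D
ΔH = Σ(broken) − Σ(formed) = (2805 + 10D) − (4124 + 8D) = −1319 + 2D
Setting this equal to −521 kJ gives 2D = 798, so D = 399 kJ/mol.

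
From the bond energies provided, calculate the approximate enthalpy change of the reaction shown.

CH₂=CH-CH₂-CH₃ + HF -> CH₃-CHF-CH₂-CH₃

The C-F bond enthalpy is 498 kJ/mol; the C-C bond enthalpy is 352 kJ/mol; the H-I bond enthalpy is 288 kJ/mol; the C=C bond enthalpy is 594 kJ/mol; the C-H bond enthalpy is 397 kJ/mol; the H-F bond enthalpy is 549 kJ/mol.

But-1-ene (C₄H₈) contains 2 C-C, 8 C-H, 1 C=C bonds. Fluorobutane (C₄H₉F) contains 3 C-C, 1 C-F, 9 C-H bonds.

Bonds broken (reactants):
  C-C: 2 × 352 = 704
  C-H: 8 × 397 = 3176
  C=C: 1 × 594 = 594
  H-F: 1 × 549 = 549
  Σ(broken) = 5023 kJ
Bonds formed (products):
  C-C: 3 × 352 = 1056
  C-F: 1 × 498 = 498
  C-H: 9 × 397 = 3573
  Σ(formed) = 5127 kJ
ΔH = Σ(broken) − Σ(formed) = 5023 − 5127 = −104 kJ

ΔH ≈ −104 kJ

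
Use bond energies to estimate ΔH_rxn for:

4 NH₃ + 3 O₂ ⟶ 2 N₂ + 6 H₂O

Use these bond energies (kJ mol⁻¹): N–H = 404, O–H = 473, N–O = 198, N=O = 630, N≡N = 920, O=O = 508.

ΔH ≈ −1144 kJ

Bonds broken (reactants):
  N–H: 12 × 404 = 4848
  O=O: 3 × 508 = 1524
  Σ(broken) = 6372 kJ
Bonds formed (products):
  N≡N: 2 × 920 = 1840
  O–H: 12 × 473 = 5676
  Σ(formed) = 7516 kJ
ΔH = Σ(broken) − Σ(formed) = 6372 − 7516 = −1144 kJ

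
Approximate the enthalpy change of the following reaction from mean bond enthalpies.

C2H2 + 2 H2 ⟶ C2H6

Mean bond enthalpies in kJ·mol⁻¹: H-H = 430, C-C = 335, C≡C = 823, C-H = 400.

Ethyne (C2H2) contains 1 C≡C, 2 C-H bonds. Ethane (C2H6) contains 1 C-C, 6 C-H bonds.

ΔH ≈ −252 kJ

Bonds broken (reactants):
  C≡C: 1 × 823 = 823
  C-H: 2 × 400 = 800
  H-H: 2 × 430 = 860
  Σ(broken) = 2483 kJ
Bonds formed (products):
  C-C: 1 × 335 = 335
  C-H: 6 × 400 = 2400
  Σ(formed) = 2735 kJ
ΔH = Σ(broken) − Σ(formed) = 2483 − 2735 = −252 kJ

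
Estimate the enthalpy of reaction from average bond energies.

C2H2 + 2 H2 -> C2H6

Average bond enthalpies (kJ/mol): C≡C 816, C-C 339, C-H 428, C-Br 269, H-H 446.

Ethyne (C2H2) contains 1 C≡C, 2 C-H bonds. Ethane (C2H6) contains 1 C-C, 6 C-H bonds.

ΔH ≈ −343 kJ

Bonds broken (reactants):
  C≡C: 1 × 816 = 816
  C-H: 2 × 428 = 856
  H-H: 2 × 446 = 892
  Σ(broken) = 2564 kJ
Bonds formed (products):
  C-C: 1 × 339 = 339
  C-H: 6 × 428 = 2568
  Σ(formed) = 2907 kJ
ΔH = Σ(broken) − Σ(formed) = 2564 − 2907 = −343 kJ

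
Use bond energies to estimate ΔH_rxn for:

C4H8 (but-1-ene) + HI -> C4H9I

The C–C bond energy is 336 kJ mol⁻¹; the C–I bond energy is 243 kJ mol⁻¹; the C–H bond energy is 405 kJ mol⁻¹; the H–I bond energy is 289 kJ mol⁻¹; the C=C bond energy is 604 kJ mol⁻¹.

ΔH ≈ −91 kJ

Bonds broken (reactants):
  C–C: 2 × 336 = 672
  C–H: 8 × 405 = 3240
  C=C: 1 × 604 = 604
  H–I: 1 × 289 = 289
  Σ(broken) = 4805 kJ
Bonds formed (products):
  C–C: 3 × 336 = 1008
  C–H: 9 × 405 = 3645
  C–I: 1 × 243 = 243
  Σ(formed) = 4896 kJ
ΔH = Σ(broken) − Σ(formed) = 4805 − 4896 = −91 kJ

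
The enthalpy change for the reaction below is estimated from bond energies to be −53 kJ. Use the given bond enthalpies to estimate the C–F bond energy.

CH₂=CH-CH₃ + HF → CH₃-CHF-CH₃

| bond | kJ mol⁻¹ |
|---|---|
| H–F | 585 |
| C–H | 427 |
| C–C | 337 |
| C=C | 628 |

D(C–F) ≈ 502 kJ/mol

Let D be the C–F bond energy.
Σ(broken) = 1×337 + 6×427 + 1×628 + 1×585 = 4112
Σ(formed) = 2×337 + 1×D + 7×427 = 3663 + D
ΔH = Σ(broken) − Σ(formed) = (4112) − (3663 + D) = +449 − D
Setting this equal to −53 kJ gives D = 502 kJ/mol.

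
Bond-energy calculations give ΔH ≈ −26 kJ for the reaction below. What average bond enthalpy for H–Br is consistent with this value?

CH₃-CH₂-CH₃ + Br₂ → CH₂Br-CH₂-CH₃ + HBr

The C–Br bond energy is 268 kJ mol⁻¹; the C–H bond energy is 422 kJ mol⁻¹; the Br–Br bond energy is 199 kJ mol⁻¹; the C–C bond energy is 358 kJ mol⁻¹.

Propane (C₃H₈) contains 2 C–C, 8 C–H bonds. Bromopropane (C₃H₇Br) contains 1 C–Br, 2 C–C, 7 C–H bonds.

D(H–Br) ≈ 379 kJ/mol

Let D be the H–Br bond energy.
Σ(broken) = 1×199 + 2×358 + 8×422 = 4291
Σ(formed) = 1×268 + 2×358 + 7×422 + 1×D = 3938 + D
ΔH = Σ(broken) − Σ(formed) = (4291) − (3938 + D) = +353 − D
Setting this equal to −26 kJ gives D = 379 kJ/mol.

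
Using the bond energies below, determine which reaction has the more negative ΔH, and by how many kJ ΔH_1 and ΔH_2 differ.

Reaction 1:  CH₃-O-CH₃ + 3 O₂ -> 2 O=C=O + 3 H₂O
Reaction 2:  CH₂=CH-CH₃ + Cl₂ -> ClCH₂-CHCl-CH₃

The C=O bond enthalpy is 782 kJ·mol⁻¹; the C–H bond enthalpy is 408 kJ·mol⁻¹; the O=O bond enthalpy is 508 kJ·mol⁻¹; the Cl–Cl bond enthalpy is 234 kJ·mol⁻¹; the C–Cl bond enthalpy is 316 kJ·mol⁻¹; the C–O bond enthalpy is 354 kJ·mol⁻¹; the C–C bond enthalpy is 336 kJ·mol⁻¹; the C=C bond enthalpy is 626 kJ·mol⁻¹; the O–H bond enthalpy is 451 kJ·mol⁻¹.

Reaction 1, by 1046 kJ

Reaction 1:
  Bonds broken (reactants):
    C–H: 6 × 408 = 2448
    C–O: 2 × 354 = 708
    O=O: 3 × 508 = 1524
    Σ(broken) = 4680 kJ
  Bonds formed (products):
    C=O: 4 × 782 = 3128
    O–H: 6 × 451 = 2706
    Σ(formed) = 5834 kJ
  ΔH_1 = 4680 − 5834 = −1154 kJ
Reaction 2:
  Bonds broken (reactants):
    C–C: 1 × 336 = 336
    C–H: 6 × 408 = 2448
    C=C: 1 × 626 = 626
    Cl–Cl: 1 × 234 = 234
    Σ(broken) = 3644 kJ
  Bonds formed (products):
    C–C: 2 × 336 = 672
    C–Cl: 2 × 316 = 632
    C–H: 6 × 408 = 2448
    Σ(formed) = 3752 kJ
  ΔH_2 = 3644 − 3752 = −108 kJ
ΔH_1 − ΔH_2 = −1046 kJ, so reaction 1 has the more negative ΔH; |ΔH_1 − ΔH_2| = 1046 kJ.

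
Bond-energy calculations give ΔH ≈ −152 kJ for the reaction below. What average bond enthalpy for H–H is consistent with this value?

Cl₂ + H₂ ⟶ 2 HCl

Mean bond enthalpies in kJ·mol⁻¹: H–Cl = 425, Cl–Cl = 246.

D(H–H) ≈ 452 kJ/mol

Let D be the H–H bond energy.
Σ(broken) = 1×246 + 1×D = 246 + D
Σ(formed) = 2×425 = 850
ΔH = Σ(broken) − Σ(formed) = (246 + D) − (850) = −604 + D
Setting this equal to −152 kJ gives D = 452 kJ/mol.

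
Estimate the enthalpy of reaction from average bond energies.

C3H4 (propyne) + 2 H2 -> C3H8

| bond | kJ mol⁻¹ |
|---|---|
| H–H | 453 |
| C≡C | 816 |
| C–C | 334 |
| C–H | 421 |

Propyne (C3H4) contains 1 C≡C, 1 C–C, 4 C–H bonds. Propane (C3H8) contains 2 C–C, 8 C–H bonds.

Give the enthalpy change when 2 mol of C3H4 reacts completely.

Bonds broken (reactants):
  C≡C: 1 × 816 = 816
  C–C: 1 × 334 = 334
  C–H: 4 × 421 = 1684
  H–H: 2 × 453 = 906
  Σ(broken) = 3740 kJ
Bonds formed (products):
  C–C: 2 × 334 = 668
  C–H: 8 × 421 = 3368
  Σ(formed) = 4036 kJ
ΔH = Σ(broken) − Σ(formed) = 3740 − 4036 = −296 kJ
For 2× the reaction as written: 2 × (−296) = −592 kJ

ΔH = −592 kJ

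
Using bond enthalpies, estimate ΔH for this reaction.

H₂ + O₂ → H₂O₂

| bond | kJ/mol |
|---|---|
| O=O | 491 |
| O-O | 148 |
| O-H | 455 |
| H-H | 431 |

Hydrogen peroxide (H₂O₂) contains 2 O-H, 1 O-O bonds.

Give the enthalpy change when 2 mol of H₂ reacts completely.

ΔH = −272 kJ

Bonds broken (reactants):
  H-H: 1 × 431 = 431
  O=O: 1 × 491 = 491
  Σ(broken) = 922 kJ
Bonds formed (products):
  O-H: 2 × 455 = 910
  O-O: 1 × 148 = 148
  Σ(formed) = 1058 kJ
ΔH = Σ(broken) − Σ(formed) = 922 − 1058 = −136 kJ
For 2× the reaction as written: 2 × (−136) = −272 kJ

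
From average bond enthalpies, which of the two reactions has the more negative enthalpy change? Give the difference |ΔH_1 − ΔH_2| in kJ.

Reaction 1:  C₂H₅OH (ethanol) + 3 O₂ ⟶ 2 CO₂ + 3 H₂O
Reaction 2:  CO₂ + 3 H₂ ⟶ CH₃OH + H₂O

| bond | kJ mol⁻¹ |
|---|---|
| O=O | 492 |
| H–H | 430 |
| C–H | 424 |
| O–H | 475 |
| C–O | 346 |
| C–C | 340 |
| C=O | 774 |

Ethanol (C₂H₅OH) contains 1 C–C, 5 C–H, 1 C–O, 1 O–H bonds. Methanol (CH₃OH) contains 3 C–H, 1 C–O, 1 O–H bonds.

Reaction 1, by 984 kJ

Reaction 1:
  Bonds broken (reactants):
    C–C: 1 × 340 = 340
    C–H: 5 × 424 = 2120
    C–O: 1 × 346 = 346
    O–H: 1 × 475 = 475
    O=O: 3 × 492 = 1476
    Σ(broken) = 4757 kJ
  Bonds formed (products):
    C=O: 4 × 774 = 3096
    O–H: 6 × 475 = 2850
    Σ(formed) = 5946 kJ
  ΔH_1 = 4757 − 5946 = −1189 kJ
Reaction 2:
  Bonds broken (reactants):
    C=O: 2 × 774 = 1548
    H–H: 3 × 430 = 1290
    Σ(broken) = 2838 kJ
  Bonds formed (products):
    C–H: 3 × 424 = 1272
    C–O: 1 × 346 = 346
    O–H: 3 × 475 = 1425
    Σ(formed) = 3043 kJ
  ΔH_2 = 2838 − 3043 = −205 kJ
ΔH_1 − ΔH_2 = −984 kJ, so reaction 1 has the more negative ΔH; |ΔH_1 − ΔH_2| = 984 kJ.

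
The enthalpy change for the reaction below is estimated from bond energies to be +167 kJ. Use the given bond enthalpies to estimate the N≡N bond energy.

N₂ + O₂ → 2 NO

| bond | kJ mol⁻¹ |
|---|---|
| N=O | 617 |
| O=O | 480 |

Let D be the N≡N bond energy.
Σ(broken) = 1×D + 1×480 = 480 + D
Σ(formed) = 2×617 = 1234
ΔH = Σ(broken) − Σ(formed) = (480 + D) − (1234) = −754 + D
Setting this equal to +167 kJ gives D = 921 kJ/mol.

D(N≡N) ≈ 921 kJ/mol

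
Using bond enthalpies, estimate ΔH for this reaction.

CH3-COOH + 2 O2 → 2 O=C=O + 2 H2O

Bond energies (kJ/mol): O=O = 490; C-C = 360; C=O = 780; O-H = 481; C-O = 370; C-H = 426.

Bonds broken (reactants):
  C-C: 1 × 360 = 360
  C-H: 3 × 426 = 1278
  C-O: 1 × 370 = 370
  C=O: 1 × 780 = 780
  O-H: 1 × 481 = 481
  O=O: 2 × 490 = 980
  Σ(broken) = 4249 kJ
Bonds formed (products):
  C=O: 4 × 780 = 3120
  O-H: 4 × 481 = 1924
  Σ(formed) = 5044 kJ
ΔH = Σ(broken) − Σ(formed) = 4249 − 5044 = −795 kJ

ΔH ≈ −795 kJ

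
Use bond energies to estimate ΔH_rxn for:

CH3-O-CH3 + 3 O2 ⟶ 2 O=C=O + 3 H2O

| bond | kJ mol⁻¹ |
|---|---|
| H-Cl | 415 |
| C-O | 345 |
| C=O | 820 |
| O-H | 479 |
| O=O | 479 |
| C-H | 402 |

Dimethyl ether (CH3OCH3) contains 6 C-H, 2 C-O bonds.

Bonds broken (reactants):
  C-H: 6 × 402 = 2412
  C-O: 2 × 345 = 690
  O=O: 3 × 479 = 1437
  Σ(broken) = 4539 kJ
Bonds formed (products):
  C=O: 4 × 820 = 3280
  O-H: 6 × 479 = 2874
  Σ(formed) = 6154 kJ
ΔH = Σ(broken) − Σ(formed) = 4539 − 6154 = −1615 kJ

ΔH ≈ −1615 kJ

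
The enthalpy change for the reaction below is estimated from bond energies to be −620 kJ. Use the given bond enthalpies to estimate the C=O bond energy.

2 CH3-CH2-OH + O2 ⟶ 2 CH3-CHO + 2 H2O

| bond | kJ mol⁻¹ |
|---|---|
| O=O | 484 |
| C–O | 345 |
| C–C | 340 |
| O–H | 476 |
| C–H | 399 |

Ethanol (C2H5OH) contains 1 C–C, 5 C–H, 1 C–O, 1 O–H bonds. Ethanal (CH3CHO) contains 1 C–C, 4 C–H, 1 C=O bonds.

D(C=O) ≈ 820 kJ/mol

Let D be the C=O bond energy.
Σ(broken) = 2×340 + 10×399 + 2×345 + 2×476 + 1×484 = 6796
Σ(formed) = 2×340 + 8×399 + 2×D + 4×476 = 5776 + 2D
ΔH = Σ(broken) − Σ(formed) = (6796) − (5776 + 2D) = +1020 − 2D
Setting this equal to −620 kJ gives 2D = 1640, so D = 820 kJ/mol.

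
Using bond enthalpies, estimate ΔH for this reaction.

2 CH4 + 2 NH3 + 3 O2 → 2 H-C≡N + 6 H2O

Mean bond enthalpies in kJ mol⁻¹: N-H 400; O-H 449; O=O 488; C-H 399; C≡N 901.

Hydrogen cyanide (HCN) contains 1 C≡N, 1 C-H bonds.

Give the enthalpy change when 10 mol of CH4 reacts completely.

Bonds broken (reactants):
  C-H: 8 × 399 = 3192
  N-H: 6 × 400 = 2400
  O=O: 3 × 488 = 1464
  Σ(broken) = 7056 kJ
Bonds formed (products):
  C≡N: 2 × 901 = 1802
  C-H: 2 × 399 = 798
  O-H: 12 × 449 = 5388
  Σ(formed) = 7988 kJ
ΔH = Σ(broken) − Σ(formed) = 7056 − 7988 = −932 kJ
For 5× the reaction as written: 5 × (−932) = −4660 kJ

ΔH = −4660 kJ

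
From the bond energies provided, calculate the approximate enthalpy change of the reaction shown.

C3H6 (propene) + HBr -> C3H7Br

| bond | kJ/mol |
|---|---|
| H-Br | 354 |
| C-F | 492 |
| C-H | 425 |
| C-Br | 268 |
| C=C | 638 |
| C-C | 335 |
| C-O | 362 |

Bonds broken (reactants):
  C-C: 1 × 335 = 335
  C-H: 6 × 425 = 2550
  C=C: 1 × 638 = 638
  H-Br: 1 × 354 = 354
  Σ(broken) = 3877 kJ
Bonds formed (products):
  C-Br: 1 × 268 = 268
  C-C: 2 × 335 = 670
  C-H: 7 × 425 = 2975
  Σ(formed) = 3913 kJ
ΔH = Σ(broken) − Σ(formed) = 3877 − 3913 = −36 kJ

ΔH ≈ −36 kJ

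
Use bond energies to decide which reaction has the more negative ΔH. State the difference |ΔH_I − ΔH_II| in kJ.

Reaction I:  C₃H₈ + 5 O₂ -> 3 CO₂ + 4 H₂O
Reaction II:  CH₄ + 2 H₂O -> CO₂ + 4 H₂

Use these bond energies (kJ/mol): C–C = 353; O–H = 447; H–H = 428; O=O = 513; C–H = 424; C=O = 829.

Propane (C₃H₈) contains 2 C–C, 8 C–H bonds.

Reaction I:
  Bonds broken (reactants):
    C–C: 2 × 353 = 706
    C–H: 8 × 424 = 3392
    O=O: 5 × 513 = 2565
    Σ(broken) = 6663 kJ
  Bonds formed (products):
    C=O: 6 × 829 = 4974
    O–H: 8 × 447 = 3576
    Σ(formed) = 8550 kJ
  ΔH_I = 6663 − 8550 = −1887 kJ
Reaction II:
  Bonds broken (reactants):
    C–H: 4 × 424 = 1696
    O–H: 4 × 447 = 1788
    Σ(broken) = 3484 kJ
  Bonds formed (products):
    C=O: 2 × 829 = 1658
    H–H: 4 × 428 = 1712
    Σ(formed) = 3370 kJ
  ΔH_II = 3484 − 3370 = +114 kJ
ΔH_I − ΔH_II = −2001 kJ, so reaction I has the more negative ΔH; |ΔH_I − ΔH_II| = 2001 kJ.

Reaction I, by 2001 kJ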